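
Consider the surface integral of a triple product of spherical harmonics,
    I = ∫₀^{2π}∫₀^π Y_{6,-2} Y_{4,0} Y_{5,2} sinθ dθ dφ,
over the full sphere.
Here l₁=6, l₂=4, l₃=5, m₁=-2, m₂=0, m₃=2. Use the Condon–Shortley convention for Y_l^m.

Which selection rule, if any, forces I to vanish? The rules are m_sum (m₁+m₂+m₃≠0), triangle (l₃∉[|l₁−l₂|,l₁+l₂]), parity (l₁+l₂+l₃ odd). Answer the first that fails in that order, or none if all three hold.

Σmᵢ = 0  ✓
l₃∈[|l₁−l₂|,l₁+l₂]=[2,10], have l₃=5  ✓
Σlᵢ = 15 ⇒ odd  ✗

parity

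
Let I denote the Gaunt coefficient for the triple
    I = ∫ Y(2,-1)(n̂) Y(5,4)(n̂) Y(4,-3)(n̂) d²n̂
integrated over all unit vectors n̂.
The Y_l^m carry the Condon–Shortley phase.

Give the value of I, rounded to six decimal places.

Σlᵢ=11 odd — θ-integrand is odd under cosθ→−cosθ; I=0

0.000000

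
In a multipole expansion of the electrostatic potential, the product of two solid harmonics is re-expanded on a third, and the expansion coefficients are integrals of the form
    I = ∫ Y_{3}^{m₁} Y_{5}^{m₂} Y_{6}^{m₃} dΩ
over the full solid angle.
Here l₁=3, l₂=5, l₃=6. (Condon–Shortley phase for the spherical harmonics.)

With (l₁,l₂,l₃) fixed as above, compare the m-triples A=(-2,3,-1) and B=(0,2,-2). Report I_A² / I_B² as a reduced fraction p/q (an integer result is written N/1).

l's match ⇒ only the (l;m) 3-j factors differ between A and B.
A: triangle coeff Δ(3,5,6) = 1/675675; Σ_t [1,2]: t=1:−1/120960 t=2:+1/17280 = 1/20160; (3j)²=64/3003 [(3 5 6; -2 3 -1)], sign=-1
B: triangle coeff Δ(3,5,6) = 1/675675; Σ_t [0,2]: t=0:+1/60480 t=1:−1/5760 t=2:+1/8640 = -1/24192; (3j)²=8/3003 [(3 5 6; 0 2 -2)], sign=-1
I_A²/I_B² = (64/3003)/(8/3003) = 8/1

8/1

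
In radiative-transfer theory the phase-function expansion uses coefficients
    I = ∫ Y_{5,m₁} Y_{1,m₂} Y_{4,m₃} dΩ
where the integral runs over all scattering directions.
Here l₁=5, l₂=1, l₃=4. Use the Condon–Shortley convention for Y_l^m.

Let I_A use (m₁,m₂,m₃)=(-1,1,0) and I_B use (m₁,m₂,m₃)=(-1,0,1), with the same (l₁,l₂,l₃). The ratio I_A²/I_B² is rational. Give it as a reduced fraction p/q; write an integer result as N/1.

5/8

l's match ⇒ only the (l;m) 3-j factors differ between A and B.
A: triangle coeff Δ(5,1,4) = 1/495; Σ_t [2,2]: t=2:+1/1152 = 1/1152; (3j)²=1/33 [(5 1 4; -1 1 0)], sign=+1
B: triangle coeff Δ(5,1,4) = 1/495; Σ_t [1,1]: t=1:−1/720 = -1/720; (3j)²=8/165 [(5 1 4; -1 0 1)], sign=+1
I_A²/I_B² = (1/33)/(8/165) = 5/8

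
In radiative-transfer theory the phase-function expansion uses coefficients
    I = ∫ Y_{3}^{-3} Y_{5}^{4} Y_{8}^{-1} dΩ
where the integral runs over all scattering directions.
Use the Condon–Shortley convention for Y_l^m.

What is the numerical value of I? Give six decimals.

Rules hold: Σm=0, L=16 even, 2≤8≤8.
N = 7·11·17 = 1309
Δ = 0!·6!·10!/17! = 1/136136
Racah Σ t=0..0: t=0:+1/518400 = 1/518400
⇒ 3j(3 5 8; 0 0 0)² = 56/2431, sgn +1
Racah Σ t=0..0: t=0:+1/261273600 = 1/261273600
⇒ 3j(3 5 8; -3 4 -1)² = 1/19448, sgn -1
4πI² = N·(3j₀)²·(3jₘ)² = 49/31603
I = -1·√(0.00155049/4π) = -0.01110782

-0.011108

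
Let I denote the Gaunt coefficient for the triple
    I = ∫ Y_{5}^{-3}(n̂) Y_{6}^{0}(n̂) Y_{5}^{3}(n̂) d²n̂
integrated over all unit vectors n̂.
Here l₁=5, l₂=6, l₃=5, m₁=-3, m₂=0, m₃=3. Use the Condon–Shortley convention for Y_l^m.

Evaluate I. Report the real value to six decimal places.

0.088978

m-sum 0 ✓  L=16 even ✓  1≤5≤11 ✓
Π(2lᵢ+1) = 11×13×11 = 1573
triangle coeff Δ(5,6,5) = 1/28588560
Σ_t [1,5]: t=1:−1/345600 t=2:+1/13824 t=3:−1/5184 t=4:+1/13824 t=5:−1/345600 = -7/129600
(3j)²=80/7293 [(5 6 5; 0 0 0)], sign=+1
Σ_t [4,6]: t=4:+1/55296 t=5:−1/86400 t=6:+1/2073600 = 29/4147200
(3j)²=841/145860 [(5 6 5; -3 0 3)], sign=+1
⇒ 4πI² = 3364/33813
I = (+1)√(3364/33813/(4π)) = 0.08897771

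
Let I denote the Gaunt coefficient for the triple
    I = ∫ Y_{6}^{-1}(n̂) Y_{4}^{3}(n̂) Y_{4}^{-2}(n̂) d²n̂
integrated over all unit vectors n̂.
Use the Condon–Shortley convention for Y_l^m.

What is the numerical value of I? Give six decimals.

0.160153

m-sum 0 ✓  L=14 even ✓  2≤4≤10 ✓
Π(2lᵢ+1) = 13×9×9 = 1053
triangle coeff Δ(6,4,4) = 1/1261260
Σ_t [2,4]: t=2:+1/4608 t=3:−1/1296 t=4:+1/4608 = -7/20736
(3j)²=20/1287 [(6 4 4; 0 0 0)], sign=-1
Σ_t [5,6]: t=5:−1/11520 t=6:+1/86400 = -13/172800
(3j)²=13/660 [(6 4 4; -1 3 -2)], sign=-1
⇒ 4πI² = 39/121
I = (+1)√(39/121/(4π)) = 0.16015286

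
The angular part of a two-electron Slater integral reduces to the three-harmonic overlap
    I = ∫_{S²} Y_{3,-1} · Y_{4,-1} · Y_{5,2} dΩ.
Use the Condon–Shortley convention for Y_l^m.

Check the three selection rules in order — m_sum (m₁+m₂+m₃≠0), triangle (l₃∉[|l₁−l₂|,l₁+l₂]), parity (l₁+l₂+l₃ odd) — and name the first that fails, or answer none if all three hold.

Σmᵢ = 0  ✓
l₃∈[|l₁−l₂|,l₁+l₂]=[1,7], have l₃=5  ✓
Σlᵢ = 12 ⇒ even  ✓

none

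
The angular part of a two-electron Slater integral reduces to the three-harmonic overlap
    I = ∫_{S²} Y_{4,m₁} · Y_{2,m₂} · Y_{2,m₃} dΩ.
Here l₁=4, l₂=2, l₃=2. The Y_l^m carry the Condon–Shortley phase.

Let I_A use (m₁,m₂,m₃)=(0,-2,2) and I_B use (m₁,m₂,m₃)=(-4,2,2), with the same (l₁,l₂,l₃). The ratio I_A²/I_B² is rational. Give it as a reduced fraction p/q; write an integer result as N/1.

1/70

l's match ⇒ only the (l;m) 3-j factors differ between A and B.
A: triangle coeff Δ(4,2,2) = 1/630; Σ_t [0,0]: t=0:+1/576 = 1/576; (3j)²=1/630 [(4 2 2; 0 -2 2)], sign=+1
B: triangle coeff Δ(4,2,2) = 1/630; Σ_t [4,4]: t=4:+1/576 = 1/576; (3j)²=1/9 [(4 2 2; -4 2 2)], sign=+1
I_A²/I_B² = (1/630)/(1/9) = 1/70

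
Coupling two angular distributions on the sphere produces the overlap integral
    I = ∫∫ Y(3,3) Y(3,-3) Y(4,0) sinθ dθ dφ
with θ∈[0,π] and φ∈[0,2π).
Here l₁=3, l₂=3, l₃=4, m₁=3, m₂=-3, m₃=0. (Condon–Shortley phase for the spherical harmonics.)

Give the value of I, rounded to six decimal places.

-0.076935

Rules hold: Σm=0, L=10 even, 0≤4≤6.
N = 7·7·9 = 441
Δ = 2!·4!·4!/11! = 1/34650
Racah Σ t=0..2: t=0:+1/72 t=1:−1/16 t=2:+1/72 = -5/144
⇒ 3j(3 3 4; 0 0 0)² = 2/77, sgn -1
Racah Σ t=0..0: t=0:+1/1152 = 1/1152
⇒ 3j(3 3 4; 3 -3 0)² = 1/154, sgn +1
4πI² = N·(3j₀)²·(3jₘ)² = 9/121
I = -1·√(0.0743802/4π) = -0.07693494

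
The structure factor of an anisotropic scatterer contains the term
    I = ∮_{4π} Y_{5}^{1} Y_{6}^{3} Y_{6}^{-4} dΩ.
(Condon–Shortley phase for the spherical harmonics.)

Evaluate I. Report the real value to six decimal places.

0.000000

L=17 odd ⇒ parity kills the (l;000) factor ⇒ I = 0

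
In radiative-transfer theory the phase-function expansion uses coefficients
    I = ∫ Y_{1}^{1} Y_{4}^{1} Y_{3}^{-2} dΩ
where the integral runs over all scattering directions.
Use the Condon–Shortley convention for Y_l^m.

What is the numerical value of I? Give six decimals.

-0.106622

Checks pass: Σm=0; 8 even; l₃=3∈[3,5].
(2·1+1)(2·4+1)(2·3+1) = 189
Δ: 2! 0! 6! / 9! → 1/252
sum: t=1:−1/36 = -1/36
3j²(1 4 3; 0 0 0) = Δ·Π!·Σ² = 4/63  (sign +1)
sum: t=0:+1/240 = 1/240
3j²(1 4 3; 1 1 -2) = Δ·Π!·Σ² = 1/84  (sign -1)
combine: 4πI² = 189·4/63·1/84 = 1/7
take √, sign -1: I = -0.10662181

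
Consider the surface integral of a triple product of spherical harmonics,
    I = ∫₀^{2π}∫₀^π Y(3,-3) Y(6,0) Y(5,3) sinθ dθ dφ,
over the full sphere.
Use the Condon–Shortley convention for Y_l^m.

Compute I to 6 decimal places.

Rules hold: Σm=0, L=14 even, 3≤5≤9.
N = 7·13·11 = 1001
Δ = 4!·2!·8!/15! = 1/675675
Racah Σ t=1..3: t=1:−1/8640 t=2:+1/2304 t=3:−1/8640 = 7/34560
⇒ 3j(3 6 5; 0 0 0)² = 7/429, sgn -1
Racah Σ t=4..4: t=4:+1/69120 = 1/69120
⇒ 3j(3 6 5; -3 0 3)² = 4/429, sgn +1
4πI² = N·(3j₀)²·(3jₘ)² = 196/1287
I = -1·√(0.152292/4π) = -0.11008644

-0.110086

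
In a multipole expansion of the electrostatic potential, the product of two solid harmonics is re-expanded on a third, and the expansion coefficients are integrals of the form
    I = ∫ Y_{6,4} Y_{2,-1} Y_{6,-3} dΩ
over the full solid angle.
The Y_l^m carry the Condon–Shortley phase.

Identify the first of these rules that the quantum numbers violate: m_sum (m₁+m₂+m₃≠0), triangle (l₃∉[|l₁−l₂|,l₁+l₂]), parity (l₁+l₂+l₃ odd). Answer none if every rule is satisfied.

none

azimuthal sum: 4 − 1 − 3 = 0  ✓
4 ≤ 6 ≤ 8 (triangle on l)  ✓
L = 6 + 2 + 6 = 14 (even)  ✓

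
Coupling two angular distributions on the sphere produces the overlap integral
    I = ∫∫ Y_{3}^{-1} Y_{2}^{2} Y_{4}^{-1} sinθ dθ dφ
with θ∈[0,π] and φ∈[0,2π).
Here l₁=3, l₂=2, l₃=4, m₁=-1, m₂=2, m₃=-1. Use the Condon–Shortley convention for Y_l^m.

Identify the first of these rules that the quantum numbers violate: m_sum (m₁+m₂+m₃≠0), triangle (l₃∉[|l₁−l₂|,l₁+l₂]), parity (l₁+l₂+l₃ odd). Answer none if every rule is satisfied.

parity

m₁+m₂+m₃ = -1 + 2 − 1 = 0  ✓
triangle: |3−2|=1 ≤ l₃=4 ≤ 3+2=5  ✓
parity: l₁+l₂+l₃ = 9 is odd  ✗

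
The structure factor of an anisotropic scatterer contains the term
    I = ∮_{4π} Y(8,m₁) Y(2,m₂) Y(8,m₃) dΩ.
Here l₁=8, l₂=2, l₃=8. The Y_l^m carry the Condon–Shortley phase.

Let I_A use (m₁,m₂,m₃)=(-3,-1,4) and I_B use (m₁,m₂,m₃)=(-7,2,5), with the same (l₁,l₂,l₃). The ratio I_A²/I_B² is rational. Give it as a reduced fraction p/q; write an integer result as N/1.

7/3

Shared (l₁,l₂,l₃)=(8,2,8): N and (l;000)² cancel in I_A²/I_B².
A: Δ = 2!·14!·2!/19! = 1/348840; Racah Σ t=0..1: t=0:+1/479001600 t=1:−1/174182400 = -1/273715200; ⇒ 3j(8 2 8; -3 -1 4)² = 49/3876, sgn -1
B: Δ = 2!·14!·2!/19! = 1/348840; Racah Σ t=2..2: t=2:+1/24908083200 = 1/24908083200; ⇒ 3j(8 2 8; -7 2 5)² = 7/1292, sgn -1
I_A²/I_B² = (49/3876)/(7/1292) = 7/3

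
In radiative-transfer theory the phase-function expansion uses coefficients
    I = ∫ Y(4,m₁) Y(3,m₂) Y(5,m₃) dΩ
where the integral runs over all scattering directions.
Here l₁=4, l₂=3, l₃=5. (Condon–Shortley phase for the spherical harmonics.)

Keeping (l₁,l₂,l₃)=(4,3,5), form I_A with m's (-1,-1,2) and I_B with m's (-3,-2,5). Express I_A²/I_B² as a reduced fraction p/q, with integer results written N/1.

Shared (l₁,l₂,l₃)=(4,3,5): N and (l;000)² cancel in I_A²/I_B².
A: Δ = 2!·6!·4!/13! = 1/180180; Racah Σ t=0..2: t=0:+1/960 t=1:−1/288 t=2:+1/1728 = -1/540; ⇒ 3j(4 3 5; -1 -1 2)² = 128/6435, sgn +1
B: Δ = 2!·6!·4!/13! = 1/180180; Racah Σ t=1..1: t=1:−1/17280 = -1/17280; ⇒ 3j(4 3 5; -3 -2 5)² = 35/858, sgn -1
I_A²/I_B² = (128/6435)/(35/858) = 256/525

256/525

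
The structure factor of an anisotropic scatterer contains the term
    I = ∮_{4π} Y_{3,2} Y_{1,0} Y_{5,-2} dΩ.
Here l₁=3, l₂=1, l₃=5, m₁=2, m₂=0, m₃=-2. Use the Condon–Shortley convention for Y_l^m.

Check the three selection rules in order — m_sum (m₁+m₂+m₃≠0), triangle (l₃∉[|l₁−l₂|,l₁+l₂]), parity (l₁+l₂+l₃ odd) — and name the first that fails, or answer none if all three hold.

triangle

Σmᵢ = 0  ✓
l₃∈[|l₁−l₂|,l₁+l₂]=[2,4], have l₃=5  ✗
Σlᵢ = 9 ⇒ odd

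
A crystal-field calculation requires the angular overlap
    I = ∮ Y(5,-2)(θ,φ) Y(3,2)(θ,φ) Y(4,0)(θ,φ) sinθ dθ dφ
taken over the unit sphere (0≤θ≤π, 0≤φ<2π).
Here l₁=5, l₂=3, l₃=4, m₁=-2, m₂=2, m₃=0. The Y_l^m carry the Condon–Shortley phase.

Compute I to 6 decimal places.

-0.065427

m-sum 0 ✓  L=12 even ✓  2≤4≤8 ✓
Π(2lᵢ+1) = 11×7×9 = 693
triangle coeff Δ(5,3,4) = 1/180180
Σ_t [1,3]: t=1:−1/576 t=2:+1/144 t=3:−1/576 = 1/288
(3j)²=20/1001 [(5 3 4; 0 0 0)], sign=+1
Σ_t [3,4]: t=3:−1/576 t=4:+1/864 = -1/1728
(3j)²=5/1287 [(5 3 4; -2 2 0)], sign=-1
⇒ 4πI² = 100/1859
I = (-1)√(100/1859/(4π)) = -0.06542675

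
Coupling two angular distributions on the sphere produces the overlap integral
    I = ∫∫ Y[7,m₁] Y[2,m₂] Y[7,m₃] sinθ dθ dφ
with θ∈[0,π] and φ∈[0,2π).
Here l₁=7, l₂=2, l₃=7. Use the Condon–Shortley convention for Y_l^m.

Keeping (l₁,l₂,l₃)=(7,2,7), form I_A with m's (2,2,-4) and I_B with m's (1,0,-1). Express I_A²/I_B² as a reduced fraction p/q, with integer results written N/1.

Same 7,2,7: normalisation and zero-m 3j drop out of the ratio.
A: Δ: 2! 12! 2! / 17! → 1/185640; sum: t=2:+1/8709120 = 1/8709120; 3j²(7 2 7; 2 2 -4) = Δ·Π!·Σ² = 55/3094  (sign -1)
B: Δ: 2! 12! 2! / 17! → 1/185640; sum: t=0:+1/2073600 t=1:−1/604800 t=2:+1/3870720 = -53/58060800; 3j²(7 2 7; 1 0 -1) = Δ·Π!·Σ² = 2809/185640  (sign -1)
I_A²/I_B² = (55/3094)/(2809/185640) = 3300/2809

3300/2809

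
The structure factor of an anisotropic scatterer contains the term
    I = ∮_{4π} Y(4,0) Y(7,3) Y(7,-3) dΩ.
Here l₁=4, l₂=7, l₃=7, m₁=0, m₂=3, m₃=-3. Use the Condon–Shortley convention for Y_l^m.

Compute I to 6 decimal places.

m-sum 0 ✓  L=18 even ✓  3≤7≤11 ✓
Π(2lᵢ+1) = 9×15×15 = 2025
triangle coeff Δ(4,7,7) = 1/58198140
Σ_t [0,4]: t=0:+1/17418240 t=1:−1/622080 t=2:+1/230400 t=3:−1/622080 t=4:+1/17418240 = 1/806400
(3j)²=2268/230945 [(4 7 7; 0 0 0)], sign=-1
Σ_t [0,4]: t=0:+1/2090188800 t=1:−1/13063680 t=2:+1/1290240 t=3:−1/1088640 t=4:+1/9953280 = -83/696729600
(3j)²=6889/6466460 [(4 7 7; 0 3 -3)], sign=-1
⇒ 4πI² = 45198729/2133423721
I = (+1)√(45198729/2133423721/(4π)) = 0.04106006

0.041060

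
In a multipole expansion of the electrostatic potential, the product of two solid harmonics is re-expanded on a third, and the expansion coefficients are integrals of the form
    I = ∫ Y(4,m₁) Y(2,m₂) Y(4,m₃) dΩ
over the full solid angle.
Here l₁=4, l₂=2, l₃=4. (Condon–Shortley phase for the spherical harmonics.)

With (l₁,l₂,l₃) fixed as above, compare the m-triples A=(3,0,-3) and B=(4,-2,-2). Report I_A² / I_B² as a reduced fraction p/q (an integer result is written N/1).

l's match ⇒ only the (l;m) 3-j factors differ between A and B.
A: triangle coeff Δ(4,2,4) = 1/13860; Σ_t [0,1]: t=0:+1/480 t=1:−1/720 = 1/1440; (3j)²=7/1980 [(4 2 4; 3 0 -3)], sign=-1
B: triangle coeff Δ(4,2,4) = 1/13860; Σ_t [0,0]: t=0:+1/2880 = 1/2880; (3j)²=2/165 [(4 2 4; 4 -2 -2)], sign=+1
I_A²/I_B² = (7/1980)/(2/165) = 7/24

7/24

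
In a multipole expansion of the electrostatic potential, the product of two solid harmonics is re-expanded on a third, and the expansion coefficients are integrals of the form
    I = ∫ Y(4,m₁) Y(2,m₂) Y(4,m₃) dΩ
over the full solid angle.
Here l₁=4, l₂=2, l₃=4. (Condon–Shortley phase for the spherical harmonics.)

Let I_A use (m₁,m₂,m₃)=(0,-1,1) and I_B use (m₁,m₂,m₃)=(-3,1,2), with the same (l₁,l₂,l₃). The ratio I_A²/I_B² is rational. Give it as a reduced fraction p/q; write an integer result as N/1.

2/35

Same 4,2,4: normalisation and zero-m 3j drop out of the ratio.
A: Δ: 2! 6! 2! / 11! → 1/13860; sum: t=0:+1/96 t=1:−1/72 = -1/288; 3j²(4 2 4; 0 -1 1) = Δ·Π!·Σ² = 1/462  (sign +1)
B: Δ: 2! 6! 2! / 11! → 1/13860; sum: t=1:−1/1440 t=2:+1/240 = 1/288; 3j²(4 2 4; -3 1 2) = Δ·Π!·Σ² = 5/132  (sign +1)
I_A²/I_B² = (1/462)/(5/132) = 2/35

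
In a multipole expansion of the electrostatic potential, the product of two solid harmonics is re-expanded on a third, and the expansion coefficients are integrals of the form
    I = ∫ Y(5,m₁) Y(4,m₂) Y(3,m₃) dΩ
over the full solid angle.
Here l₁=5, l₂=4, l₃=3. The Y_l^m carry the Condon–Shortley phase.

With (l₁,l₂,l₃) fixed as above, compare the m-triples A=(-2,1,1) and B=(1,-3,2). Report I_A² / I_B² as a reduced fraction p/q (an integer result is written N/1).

512/605

Shared (l₁,l₂,l₃)=(5,4,3): N and (l;000)² cancel in I_A²/I_B².
A: Δ = 6!·4!·2!/13! = 1/180180; Racah Σ t=3..5: t=3:−1/1728 t=4:+1/288 t=5:−1/960 = 1/540; ⇒ 3j(5 4 3; -2 1 1)² = 128/6435, sgn +1
B: Δ = 6!·4!·2!/13! = 1/180180; Racah Σ t=0..1: t=0:+1/17280 t=1:−1/1440 = -11/17280; ⇒ 3j(5 4 3; 1 -3 2)² = 11/468, sgn +1
I_A²/I_B² = (128/6435)/(11/468) = 512/605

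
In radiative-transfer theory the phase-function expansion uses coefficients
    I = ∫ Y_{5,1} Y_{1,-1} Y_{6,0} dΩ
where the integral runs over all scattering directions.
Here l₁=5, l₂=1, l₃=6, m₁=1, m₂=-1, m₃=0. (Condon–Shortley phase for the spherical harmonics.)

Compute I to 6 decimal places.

Checks pass: Σm=0; 12 even; l₃=6∈[4,6].
(2·5+1)(2·1+1)(2·6+1) = 429
Δ: 0! 10! 2! / 13! → 1/858
sum: t=0:+1/14400 = 1/14400
3j²(5 1 6; 0 0 0) = Δ·Π!·Σ² = 6/143  (sign +1)
sum: t=0:+1/34560 = 1/34560
3j²(5 1 6; 1 -1 0) = Δ·Π!·Σ² = 5/286  (sign +1)
combine: 4πI² = 429·6/143·5/286 = 45/143
take √, sign +1: I = 0.15824621

0.158246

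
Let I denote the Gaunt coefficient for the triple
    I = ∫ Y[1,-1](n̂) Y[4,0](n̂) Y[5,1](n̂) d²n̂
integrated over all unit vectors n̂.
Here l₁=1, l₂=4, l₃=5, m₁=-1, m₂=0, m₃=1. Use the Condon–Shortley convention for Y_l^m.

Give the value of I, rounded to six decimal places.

-0.190188

Checks pass: Σm=0; 10 even; l₃=5∈[3,5].
(2·1+1)(2·4+1)(2·5+1) = 297
Δ: 0! 2! 8! / 11! → 1/495
sum: t=0:+1/576 = 1/576
3j²(1 4 5; 0 0 0) = Δ·Π!·Σ² = 5/99  (sign -1)
sum: t=0:+1/1152 = 1/1152
3j²(1 4 5; -1 0 1) = Δ·Π!·Σ² = 1/33  (sign +1)
combine: 4πI² = 297·5/99·1/33 = 5/11
take √, sign -1: I = -0.19018827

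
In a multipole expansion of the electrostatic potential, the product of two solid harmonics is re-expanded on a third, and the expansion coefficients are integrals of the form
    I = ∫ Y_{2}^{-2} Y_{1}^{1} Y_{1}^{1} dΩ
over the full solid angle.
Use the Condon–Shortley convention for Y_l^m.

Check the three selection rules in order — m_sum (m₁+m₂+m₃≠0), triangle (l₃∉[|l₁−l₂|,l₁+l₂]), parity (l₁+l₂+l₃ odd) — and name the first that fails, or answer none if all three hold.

azimuthal sum: -2 + 1 + 1 = 0  ✓
1 ≤ 1 ≤ 3 (triangle on l)  ✓
L = 2 + 1 + 1 = 4 (even)  ✓

none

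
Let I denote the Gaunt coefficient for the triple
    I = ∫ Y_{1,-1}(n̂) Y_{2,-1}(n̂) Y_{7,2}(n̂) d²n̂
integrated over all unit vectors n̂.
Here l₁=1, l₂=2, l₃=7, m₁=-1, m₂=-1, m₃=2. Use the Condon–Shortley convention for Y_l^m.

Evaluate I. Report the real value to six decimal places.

triangle: need 1≤l₃≤3, have 7; I=0

0.000000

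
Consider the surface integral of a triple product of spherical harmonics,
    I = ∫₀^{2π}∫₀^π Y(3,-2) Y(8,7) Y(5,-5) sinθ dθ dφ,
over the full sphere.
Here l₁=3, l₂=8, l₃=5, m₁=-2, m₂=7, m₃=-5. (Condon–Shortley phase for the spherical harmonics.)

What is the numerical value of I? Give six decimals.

m-sum 0 ✓  L=16 even ✓  5≤5≤11 ✓
Π(2lᵢ+1) = 7×17×11 = 1309
triangle coeff Δ(3,8,5) = 1/136136
Σ_t [3,3]: t=3:−1/518400 = -1/518400
(3j)²=56/2431 [(3 8 5; 0 0 0)], sign=+1
Σ_t [5,5]: t=5:−1/435456000 = -1/435456000
(3j)²=3/136 [(3 8 5; -2 7 -5)], sign=-1
⇒ 4πI² = 147/221
I = (-1)√(147/221/(4π)) = -0.23006873

-0.230069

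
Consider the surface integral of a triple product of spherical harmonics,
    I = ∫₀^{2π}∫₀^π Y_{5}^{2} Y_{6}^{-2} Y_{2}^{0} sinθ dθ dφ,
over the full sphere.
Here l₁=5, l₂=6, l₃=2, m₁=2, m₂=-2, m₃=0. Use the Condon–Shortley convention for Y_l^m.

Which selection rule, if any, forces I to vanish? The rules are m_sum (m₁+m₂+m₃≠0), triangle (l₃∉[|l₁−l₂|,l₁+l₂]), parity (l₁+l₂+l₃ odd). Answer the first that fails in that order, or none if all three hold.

azimuthal sum: 2 − 2 + 0 = 0  ✓
1 ≤ 2 ≤ 11 (triangle on l)  ✓
L = 5 + 6 + 2 = 13 (odd)  ✗

parity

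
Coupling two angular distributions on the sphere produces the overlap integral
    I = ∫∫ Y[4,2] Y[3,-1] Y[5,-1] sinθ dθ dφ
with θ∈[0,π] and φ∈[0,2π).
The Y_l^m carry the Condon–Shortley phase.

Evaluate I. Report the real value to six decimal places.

0.106335

Checks pass: Σm=0; 12 even; l₃=5∈[1,7].
(2·4+1)(2·3+1)(2·5+1) = 693
Δ: 2! 6! 4! / 13! → 1/180180
sum: t=0:+1/576 t=1:−1/144 t=2:+1/576 = -1/288
3j²(4 3 5; 0 0 0) = Δ·Π!·Σ² = 20/1001  (sign +1)
sum: t=0:+1/384 t=1:−1/720 t=2:+1/34560 = 43/34560
3j²(4 3 5; 2 -1 -1) = Δ·Π!·Σ² = 1849/180180  (sign +1)
combine: 4πI² = 693·20/1001·1849/180180 = 1849/13013
take √, sign +1: I = 0.10633465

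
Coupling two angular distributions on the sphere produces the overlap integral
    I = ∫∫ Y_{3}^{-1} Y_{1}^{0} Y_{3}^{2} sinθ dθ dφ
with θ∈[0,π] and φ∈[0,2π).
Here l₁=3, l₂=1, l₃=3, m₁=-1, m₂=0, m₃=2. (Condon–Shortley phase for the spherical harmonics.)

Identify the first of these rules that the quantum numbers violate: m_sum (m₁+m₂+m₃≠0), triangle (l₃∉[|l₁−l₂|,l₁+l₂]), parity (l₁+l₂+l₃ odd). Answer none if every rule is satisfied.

m_sum

azimuthal sum: -1 + 0 + 2 = 1  ✗
2 ≤ 3 ≤ 4 (triangle on l)
L = 3 + 1 + 3 = 7 (odd)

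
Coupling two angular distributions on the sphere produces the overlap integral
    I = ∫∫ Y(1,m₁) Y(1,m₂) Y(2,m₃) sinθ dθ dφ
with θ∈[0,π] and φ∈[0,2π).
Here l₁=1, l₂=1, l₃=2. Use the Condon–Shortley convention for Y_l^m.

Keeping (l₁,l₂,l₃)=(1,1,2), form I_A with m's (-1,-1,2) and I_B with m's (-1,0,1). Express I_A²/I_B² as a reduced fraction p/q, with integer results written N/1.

2/1

l's match ⇒ only the (l;m) 3-j factors differ between A and B.
A: triangle coeff Δ(1,1,2) = 1/30; Σ_t [0,0]: t=0:+1/4 = 1/4; (3j)²=1/5 [(1 1 2; -1 -1 2)], sign=+1
B: triangle coeff Δ(1,1,2) = 1/30; Σ_t [0,0]: t=0:+1/2 = 1/2; (3j)²=1/10 [(1 1 2; -1 0 1)], sign=-1
I_A²/I_B² = (1/5)/(1/10) = 2/1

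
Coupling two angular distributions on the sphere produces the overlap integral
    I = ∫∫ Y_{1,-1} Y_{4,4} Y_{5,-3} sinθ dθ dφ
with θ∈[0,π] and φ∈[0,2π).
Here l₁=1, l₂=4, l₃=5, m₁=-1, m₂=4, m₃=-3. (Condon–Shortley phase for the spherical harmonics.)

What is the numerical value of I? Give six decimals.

Rules hold: Σm=0, L=10 even, 3≤5≤5.
N = 3·9·11 = 297
Δ = 0!·2!·8!/11! = 1/495
Racah Σ t=0..0: t=0:+1/576 = 1/576
⇒ 3j(1 4 5; 0 0 0)² = 5/99, sgn -1
Racah Σ t=0..0: t=0:+1/80640 = 1/80640
⇒ 3j(1 4 5; -1 4 -3)² = 1/495, sgn +1
4πI² = N·(3j₀)²·(3jₘ)² = 1/33
I = -1·√(0.030303/4π) = -0.04910640

-0.049106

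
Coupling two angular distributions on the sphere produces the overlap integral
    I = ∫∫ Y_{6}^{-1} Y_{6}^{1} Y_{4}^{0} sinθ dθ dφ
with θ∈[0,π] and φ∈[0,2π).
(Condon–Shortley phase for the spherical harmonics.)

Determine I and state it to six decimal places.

Rules hold: Σm=0, L=16 even, 0≤4≤12.
N = 13·13·9 = 1521
Δ = 8!·4!·4!/17! = 1/15315300
Racah Σ t=2..6: t=2:+1/829440 t=3:−1/25920 t=4:+1/9216 t=5:−1/25920 t=6:+1/829440 = 7/207360
⇒ 3j(6 6 4; 0 0 0)² = 28/2431, sgn +1
Racah Σ t=3..7: t=3:−1/414720 t=4:+1/20736 t=5:−1/11520 t=6:+1/51840 t=7:−1/2903040 = -1/45360
⇒ 3j(6 6 4; -1 1 0)² = 1024/153153, sgn -1
4πI² = N·(3j₀)²·(3jₘ)² = 4096/34969
I = -1·√(0.117132/4π) = -0.09654581

-0.096546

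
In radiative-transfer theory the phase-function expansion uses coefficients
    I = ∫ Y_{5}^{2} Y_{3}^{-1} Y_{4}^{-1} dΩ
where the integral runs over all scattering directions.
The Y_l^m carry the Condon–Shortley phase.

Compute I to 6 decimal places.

m-sum 0 ✓  L=12 even ✓  2≤4≤8 ✓
Π(2lᵢ+1) = 11×7×9 = 693
triangle coeff Δ(5,3,4) = 1/180180
Σ_t [1,3]: t=1:−1/576 t=2:+1/144 t=3:−1/576 = 1/288
(3j)²=20/1001 [(5 3 4; 0 0 0)], sign=+1
Σ_t [0,2]: t=0:+1/1728 t=1:−1/288 t=2:+1/960 = -1/540
(3j)²=128/6435 [(5 3 4; 2 -1 -1)], sign=+1
⇒ 4πI² = 512/1859
I = (+1)√(512/1859/(4π)) = 0.14804384

0.148044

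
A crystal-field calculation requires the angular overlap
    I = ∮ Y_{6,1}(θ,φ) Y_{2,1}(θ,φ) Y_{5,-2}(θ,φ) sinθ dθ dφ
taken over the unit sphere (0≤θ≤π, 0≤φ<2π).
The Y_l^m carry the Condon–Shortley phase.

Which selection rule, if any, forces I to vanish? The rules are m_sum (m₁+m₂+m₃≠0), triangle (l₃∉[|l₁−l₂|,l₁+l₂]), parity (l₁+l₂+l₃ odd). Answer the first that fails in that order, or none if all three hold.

m₁+m₂+m₃ = 1 + 1 − 2 = 0  ✓
triangle: |6−2|=4 ≤ l₃=5 ≤ 6+2=8  ✓
parity: l₁+l₂+l₃ = 13 is odd  ✗

parity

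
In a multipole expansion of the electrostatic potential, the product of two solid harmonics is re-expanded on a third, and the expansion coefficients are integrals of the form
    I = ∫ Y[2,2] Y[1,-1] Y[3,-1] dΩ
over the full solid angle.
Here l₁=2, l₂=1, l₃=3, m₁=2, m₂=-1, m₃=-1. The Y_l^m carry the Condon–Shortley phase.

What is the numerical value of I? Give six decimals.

-0.082589

Rules hold: Σm=0, L=6 even, 1≤3≤3.
N = 5·3·7 = 105
Δ = 0!·4!·2!/7! = 1/105
Racah Σ t=0..0: t=0:+1/4 = 1/4
⇒ 3j(2 1 3; 0 0 0)² = 3/35, sgn -1
Racah Σ t=0..0: t=0:+1/48 = 1/48
⇒ 3j(2 1 3; 2 -1 -1)² = 1/105, sgn +1
4πI² = N·(3j₀)²·(3jₘ)² = 3/35
I = -1·√(0.0857143/4π) = -0.08258890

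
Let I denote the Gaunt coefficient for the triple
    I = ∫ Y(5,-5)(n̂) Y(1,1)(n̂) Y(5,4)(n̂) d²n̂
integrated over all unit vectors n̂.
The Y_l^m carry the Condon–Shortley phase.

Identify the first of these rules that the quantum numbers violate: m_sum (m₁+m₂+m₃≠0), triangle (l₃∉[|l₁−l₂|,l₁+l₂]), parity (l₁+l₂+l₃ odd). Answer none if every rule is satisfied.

parity

azimuthal sum: -5 + 1 + 4 = 0  ✓
4 ≤ 5 ≤ 6 (triangle on l)  ✓
L = 5 + 1 + 5 = 11 (odd)  ✗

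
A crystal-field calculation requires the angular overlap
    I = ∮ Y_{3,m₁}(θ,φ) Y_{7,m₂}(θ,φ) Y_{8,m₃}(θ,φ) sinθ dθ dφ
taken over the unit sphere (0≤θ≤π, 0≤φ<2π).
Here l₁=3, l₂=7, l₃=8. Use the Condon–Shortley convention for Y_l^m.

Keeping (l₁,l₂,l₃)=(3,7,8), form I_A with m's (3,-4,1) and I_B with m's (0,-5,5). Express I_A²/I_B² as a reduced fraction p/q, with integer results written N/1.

Shared (l₁,l₂,l₃)=(3,7,8): N and (l;000)² cancel in I_A²/I_B².
A: Δ = 2!·4!·12!/19! = 1/5290740; Racah Σ t=0..0: t=0:+1/104509440 = 1/104509440; ⇒ 3j(3 7 8; 3 -4 1)² = 275/50388, sgn -1
B: Δ = 2!·4!·12!/19! = 1/5290740; Racah Σ t=0..2: t=0:+1/87091200 t=1:−1/159667200 t=2:+1/5748019200 = 31/5748019200; ⇒ 3j(3 7 8; 0 -5 5)² = 961/135660, sgn -1
I_A²/I_B² = (275/50388)/(961/135660) = 9625/12493

9625/12493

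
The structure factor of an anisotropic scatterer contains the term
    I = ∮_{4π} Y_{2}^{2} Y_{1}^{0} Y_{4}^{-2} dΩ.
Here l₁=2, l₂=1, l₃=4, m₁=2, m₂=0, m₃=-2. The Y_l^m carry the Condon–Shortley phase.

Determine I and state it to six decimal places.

triangle: need 1≤l₃≤3, have 4; I=0

0.000000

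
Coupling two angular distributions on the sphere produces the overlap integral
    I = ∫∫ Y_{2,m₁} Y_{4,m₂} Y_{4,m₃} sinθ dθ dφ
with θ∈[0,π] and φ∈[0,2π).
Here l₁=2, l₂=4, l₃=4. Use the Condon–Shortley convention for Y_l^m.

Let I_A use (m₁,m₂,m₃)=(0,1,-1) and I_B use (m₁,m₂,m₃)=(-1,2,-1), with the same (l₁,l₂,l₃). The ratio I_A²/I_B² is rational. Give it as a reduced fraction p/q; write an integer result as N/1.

289/243

Same 2,4,4: normalisation and zero-m 3j drop out of the ratio.
A: Δ: 2! 2! 6! / 11! → 1/13860; sum: t=0:+1/480 t=1:−1/48 t=2:+1/144 = -17/1440; 3j²(2 4 4; 0 1 -1) = Δ·Π!·Σ² = 289/13860  (sign +1)
B: Δ: 2! 2! 6! / 11! → 1/13860; sum: t=1:−1/240 t=2:+1/96 = 1/160; 3j²(2 4 4; -1 2 -1) = Δ·Π!·Σ² = 27/1540  (sign -1)
I_A²/I_B² = (289/13860)/(27/1540) = 289/243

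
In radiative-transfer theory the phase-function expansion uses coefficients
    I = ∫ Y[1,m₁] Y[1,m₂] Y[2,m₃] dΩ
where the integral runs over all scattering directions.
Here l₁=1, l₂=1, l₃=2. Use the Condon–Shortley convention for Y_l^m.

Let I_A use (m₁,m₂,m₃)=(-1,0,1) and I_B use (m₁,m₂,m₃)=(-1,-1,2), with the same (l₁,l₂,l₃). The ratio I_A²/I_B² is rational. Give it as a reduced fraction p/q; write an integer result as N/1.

1/2

l's match ⇒ only the (l;m) 3-j factors differ between A and B.
A: triangle coeff Δ(1,1,2) = 1/30; Σ_t [0,0]: t=0:+1/2 = 1/2; (3j)²=1/10 [(1 1 2; -1 0 1)], sign=-1
B: triangle coeff Δ(1,1,2) = 1/30; Σ_t [0,0]: t=0:+1/4 = 1/4; (3j)²=1/5 [(1 1 2; -1 -1 2)], sign=+1
I_A²/I_B² = (1/10)/(1/5) = 1/2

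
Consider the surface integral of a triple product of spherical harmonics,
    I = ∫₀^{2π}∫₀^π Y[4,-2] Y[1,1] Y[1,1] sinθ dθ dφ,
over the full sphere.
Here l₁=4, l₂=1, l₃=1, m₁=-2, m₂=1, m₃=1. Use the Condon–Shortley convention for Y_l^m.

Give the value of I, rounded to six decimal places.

0.000000

|4−1|≤1≤4+1 violated ⇒ I = 0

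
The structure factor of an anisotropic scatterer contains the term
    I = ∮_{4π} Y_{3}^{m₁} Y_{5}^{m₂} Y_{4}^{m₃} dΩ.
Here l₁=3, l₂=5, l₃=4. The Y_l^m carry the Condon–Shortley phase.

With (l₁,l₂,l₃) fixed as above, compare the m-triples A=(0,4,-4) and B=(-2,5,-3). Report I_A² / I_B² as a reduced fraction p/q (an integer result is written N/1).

24/25

Same 3,5,4: normalisation and zero-m 3j drop out of the ratio.
A: Δ: 4! 2! 6! / 13! → 1/180180; sum: t=3:−1/8640 = -1/8640; 3j²(3 5 4; 0 4 -4) = Δ·Π!·Σ² = 28/715  (sign -1)
B: Δ: 4! 2! 6! / 13! → 1/180180; sum: t=4:+1/17280 = 1/17280; 3j²(3 5 4; -2 5 -3) = Δ·Π!·Σ² = 35/858  (sign -1)
I_A²/I_B² = (28/715)/(35/858) = 24/25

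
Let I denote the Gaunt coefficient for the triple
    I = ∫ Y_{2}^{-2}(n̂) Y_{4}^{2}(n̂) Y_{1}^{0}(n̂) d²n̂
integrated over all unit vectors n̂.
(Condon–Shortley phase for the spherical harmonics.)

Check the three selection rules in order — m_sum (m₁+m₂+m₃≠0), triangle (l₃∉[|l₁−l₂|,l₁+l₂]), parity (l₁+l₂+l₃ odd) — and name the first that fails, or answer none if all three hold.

azimuthal sum: -2 + 2 + 0 = 0  ✓
2 ≤ 1 ≤ 6 (triangle on l)  ✗
L = 2 + 4 + 1 = 7 (odd)

triangle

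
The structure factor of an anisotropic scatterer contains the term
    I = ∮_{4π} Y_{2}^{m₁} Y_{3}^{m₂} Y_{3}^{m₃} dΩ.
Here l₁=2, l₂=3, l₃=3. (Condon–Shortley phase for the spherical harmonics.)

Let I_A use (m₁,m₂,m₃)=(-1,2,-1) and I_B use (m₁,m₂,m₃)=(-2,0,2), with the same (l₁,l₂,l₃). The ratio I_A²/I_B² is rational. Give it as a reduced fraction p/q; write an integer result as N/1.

3/4

Same 2,3,3: normalisation and zero-m 3j drop out of the ratio.
A: Δ: 2! 2! 4! / 9! → 1/3780; sum: t=1:−1/48 t=2:+1/12 = 1/16; 3j²(2 3 3; -1 2 -1) = Δ·Π!·Σ² = 1/28  (sign +1)
B: Δ: 2! 2! 4! / 9! → 1/3780; sum: t=2:+1/24 = 1/24; 3j²(2 3 3; -2 0 2) = Δ·Π!·Σ² = 1/21  (sign -1)
I_A²/I_B² = (1/28)/(1/21) = 3/4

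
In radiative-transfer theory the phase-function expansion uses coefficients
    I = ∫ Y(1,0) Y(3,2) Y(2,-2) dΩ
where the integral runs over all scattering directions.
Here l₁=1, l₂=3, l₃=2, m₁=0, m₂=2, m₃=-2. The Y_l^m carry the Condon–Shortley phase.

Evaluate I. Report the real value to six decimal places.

m-sum 0 ✓  L=6 even ✓  2≤2≤4 ✓
Π(2lᵢ+1) = 3×7×5 = 105
triangle coeff Δ(1,3,2) = 1/105
Σ_t [1,1]: t=1:−1/4 = -1/4
(3j)²=3/35 [(1 3 2; 0 0 0)], sign=-1
Σ_t [1,1]: t=1:−1/24 = -1/24
(3j)²=1/21 [(1 3 2; 0 2 -2)], sign=-1
⇒ 4πI² = 3/7
I = (+1)√(3/7/(4π)) = 0.18467439

0.184674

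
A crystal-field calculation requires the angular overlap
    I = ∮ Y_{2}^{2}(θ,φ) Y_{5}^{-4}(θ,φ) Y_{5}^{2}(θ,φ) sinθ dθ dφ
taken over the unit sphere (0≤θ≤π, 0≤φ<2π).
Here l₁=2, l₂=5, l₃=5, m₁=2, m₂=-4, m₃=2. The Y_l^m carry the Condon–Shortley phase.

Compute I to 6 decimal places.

-0.137240

Checks pass: Σm=0; 12 even; l₃=5∈[3,7].
(2·2+1)(2·5+1)(2·5+1) = 605
Δ: 2! 2! 8! / 13! → 1/38610
sum: t=0:+1/2880 t=1:−1/576 t=2:+1/2880 = -1/960
3j²(2 5 5; 0 0 0) = Δ·Π!·Σ² = 10/429  (sign +1)
sum: t=0:+1/20160 = 1/20160
3j²(2 5 5; 2 -4 2) = Δ·Π!·Σ² = 12/715  (sign -1)
combine: 4πI² = 605·10/429·12/715 = 40/169
take √, sign -1: I = -0.13724032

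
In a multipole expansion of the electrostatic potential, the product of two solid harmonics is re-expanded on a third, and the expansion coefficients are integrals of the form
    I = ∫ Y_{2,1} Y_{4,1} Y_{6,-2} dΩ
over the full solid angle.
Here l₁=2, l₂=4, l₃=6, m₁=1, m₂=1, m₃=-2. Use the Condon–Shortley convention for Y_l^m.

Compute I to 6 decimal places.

Rules hold: Σm=0, L=12 even, 2≤6≤6.
N = 5·9·13 = 585
Δ = 0!·4!·8!/13! = 1/6435
Racah Σ t=0..0: t=0:+1/2304 = 1/2304
⇒ 3j(2 4 6; 0 0 0)² = 5/143, sgn +1
Racah Σ t=0..0: t=0:+1/4320 = 1/4320
⇒ 3j(2 4 6; 1 1 -2)² = 224/6435, sgn +1
4πI² = N·(3j₀)²·(3jₘ)² = 1120/1573
I = +1·√(0.712015/4π) = 0.23803440

0.238034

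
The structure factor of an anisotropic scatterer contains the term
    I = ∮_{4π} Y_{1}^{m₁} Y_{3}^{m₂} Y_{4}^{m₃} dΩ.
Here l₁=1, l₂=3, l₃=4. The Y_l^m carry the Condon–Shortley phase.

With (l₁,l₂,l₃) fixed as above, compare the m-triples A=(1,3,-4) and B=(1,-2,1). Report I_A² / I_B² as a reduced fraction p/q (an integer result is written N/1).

28/3

l's match ⇒ only the (l;m) 3-j factors differ between A and B.
A: triangle coeff Δ(1,3,4) = 1/252; Σ_t [0,0]: t=0:+1/1440 = 1/1440; (3j)²=1/9 [(1 3 4; 1 3 -4)], sign=+1
B: triangle coeff Δ(1,3,4) = 1/252; Σ_t [0,0]: t=0:+1/240 = 1/240; (3j)²=1/84 [(1 3 4; 1 -2 1)], sign=-1
I_A²/I_B² = (1/9)/(1/84) = 28/3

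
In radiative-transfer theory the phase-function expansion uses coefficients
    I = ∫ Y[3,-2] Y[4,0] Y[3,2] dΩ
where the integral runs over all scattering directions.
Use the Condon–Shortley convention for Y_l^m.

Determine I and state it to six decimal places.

-0.179515

Rules hold: Σm=0, L=10 even, 1≤3≤7.
N = 7·9·7 = 441
Δ = 4!·2!·4!/11! = 1/34650
Racah Σ t=1..3: t=1:−1/72 t=2:+1/16 t=3:−1/72 = 5/144
⇒ 3j(3 4 3; 0 0 0)² = 2/77, sgn -1
Racah Σ t=3..4: t=3:−1/72 t=4:+1/576 = -7/576
⇒ 3j(3 4 3; -2 0 2)² = 7/198, sgn +1
4πI² = N·(3j₀)²·(3jₘ)² = 49/121
I = -1·√(0.404959/4π) = -0.17951487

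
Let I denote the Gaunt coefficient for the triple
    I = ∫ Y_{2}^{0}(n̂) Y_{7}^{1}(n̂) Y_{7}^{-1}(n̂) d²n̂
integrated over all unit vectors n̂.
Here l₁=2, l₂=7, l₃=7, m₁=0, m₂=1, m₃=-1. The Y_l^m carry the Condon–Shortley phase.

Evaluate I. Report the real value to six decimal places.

-0.151274

Rules hold: Σm=0, L=16 even, 5≤7≤9.
N = 5·15·15 = 1125
Δ = 2!·2!·12!/17! = 1/185640
Racah Σ t=0..2: t=0:+1/2419200 t=1:−1/518400 t=2:+1/2419200 = -1/907200
⇒ 3j(2 7 7; 0 0 0)² = 56/3315, sgn +1
Racah Σ t=0..2: t=0:+1/3870720 t=1:−1/604800 t=2:+1/2073600 = -53/58060800
⇒ 3j(2 7 7; 0 1 -1)² = 2809/185640, sgn -1
4πI² = N·(3j₀)²·(3jₘ)² = 14045/48841
I = -1·√(0.287566/4π) = -0.15127378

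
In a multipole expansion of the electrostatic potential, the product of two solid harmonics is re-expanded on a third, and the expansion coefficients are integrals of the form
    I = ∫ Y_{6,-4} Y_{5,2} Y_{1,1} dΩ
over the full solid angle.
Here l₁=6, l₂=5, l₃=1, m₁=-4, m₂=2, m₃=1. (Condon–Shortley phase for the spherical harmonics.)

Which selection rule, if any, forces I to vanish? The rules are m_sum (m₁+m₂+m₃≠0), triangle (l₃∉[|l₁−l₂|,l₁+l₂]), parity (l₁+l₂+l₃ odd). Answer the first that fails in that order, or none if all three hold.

m₁+m₂+m₃ = -4 + 2 + 1 = -1  ✗
triangle: |6−5|=1 ≤ l₃=1 ≤ 6+5=11
parity: l₁+l₂+l₃ = 12 is even

m_sum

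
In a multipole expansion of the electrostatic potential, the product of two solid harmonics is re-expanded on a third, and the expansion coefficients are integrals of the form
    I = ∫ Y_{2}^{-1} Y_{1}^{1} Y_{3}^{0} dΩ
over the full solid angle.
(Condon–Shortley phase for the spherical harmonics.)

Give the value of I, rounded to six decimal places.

0.143048

m-sum 0 ✓  L=6 even ✓  1≤3≤3 ✓
Π(2lᵢ+1) = 5×3×7 = 105
triangle coeff Δ(2,1,3) = 1/105
Σ_t [0,0]: t=0:+1/4 = 1/4
(3j)²=3/35 [(2 1 3; 0 0 0)], sign=-1
Σ_t [0,0]: t=0:+1/12 = 1/12
(3j)²=1/35 [(2 1 3; -1 1 0)], sign=-1
⇒ 4πI² = 9/35
I = (+1)√(9/35/(4π)) = 0.14304817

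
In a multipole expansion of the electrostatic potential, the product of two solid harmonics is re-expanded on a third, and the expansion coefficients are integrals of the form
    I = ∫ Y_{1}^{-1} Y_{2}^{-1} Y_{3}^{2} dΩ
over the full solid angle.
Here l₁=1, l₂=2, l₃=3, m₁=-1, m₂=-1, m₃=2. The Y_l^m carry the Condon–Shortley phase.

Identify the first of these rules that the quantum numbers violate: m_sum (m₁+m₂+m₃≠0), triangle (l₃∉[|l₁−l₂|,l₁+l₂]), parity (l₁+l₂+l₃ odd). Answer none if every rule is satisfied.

Σmᵢ = 0  ✓
l₃∈[|l₁−l₂|,l₁+l₂]=[1,3], have l₃=3  ✓
Σlᵢ = 6 ⇒ even  ✓

none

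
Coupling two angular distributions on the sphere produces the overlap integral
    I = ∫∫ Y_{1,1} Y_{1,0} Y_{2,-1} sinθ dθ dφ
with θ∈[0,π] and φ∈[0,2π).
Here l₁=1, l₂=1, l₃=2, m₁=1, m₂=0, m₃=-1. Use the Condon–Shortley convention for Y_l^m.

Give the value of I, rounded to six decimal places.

Rules hold: Σm=0, L=4 even, 0≤2≤2.
N = 3·3·5 = 45
Δ = 0!·2!·2!/5! = 1/30
Racah Σ t=0..0: t=0:+1/1 = 1/1
⇒ 3j(1 1 2; 0 0 0)² = 2/15, sgn +1
Racah Σ t=0..0: t=0:+1/2 = 1/2
⇒ 3j(1 1 2; 1 0 -1)² = 1/10, sgn -1
4πI² = N·(3j₀)²·(3jₘ)² = 3/5
I = -1·√(0.6/4π) = -0.21850969

-0.218510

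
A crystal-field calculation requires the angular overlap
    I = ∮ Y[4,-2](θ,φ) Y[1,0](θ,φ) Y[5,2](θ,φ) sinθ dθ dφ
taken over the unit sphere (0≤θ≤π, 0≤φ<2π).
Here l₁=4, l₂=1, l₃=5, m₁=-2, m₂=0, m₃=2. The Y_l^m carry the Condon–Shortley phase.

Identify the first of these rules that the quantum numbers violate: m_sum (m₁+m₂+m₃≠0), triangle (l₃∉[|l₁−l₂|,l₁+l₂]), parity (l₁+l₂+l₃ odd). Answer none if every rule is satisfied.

azimuthal sum: -2 + 0 + 2 = 0  ✓
3 ≤ 5 ≤ 5 (triangle on l)  ✓
L = 4 + 1 + 5 = 10 (even)  ✓

none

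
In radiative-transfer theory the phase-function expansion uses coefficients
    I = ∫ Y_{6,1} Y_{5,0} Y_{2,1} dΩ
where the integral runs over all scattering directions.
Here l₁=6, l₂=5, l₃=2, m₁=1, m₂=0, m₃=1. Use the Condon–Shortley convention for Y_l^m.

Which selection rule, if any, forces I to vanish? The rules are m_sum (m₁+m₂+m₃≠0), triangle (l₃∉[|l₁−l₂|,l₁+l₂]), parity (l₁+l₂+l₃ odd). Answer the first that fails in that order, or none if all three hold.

m_sum

azimuthal sum: 1 + 0 + 1 = 2  ✗
1 ≤ 2 ≤ 11 (triangle on l)
L = 6 + 5 + 2 = 13 (odd)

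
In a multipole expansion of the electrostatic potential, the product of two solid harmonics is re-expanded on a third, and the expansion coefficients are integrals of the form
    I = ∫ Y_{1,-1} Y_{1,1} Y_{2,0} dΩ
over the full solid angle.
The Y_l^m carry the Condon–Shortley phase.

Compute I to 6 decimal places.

m-sum 0 ✓  L=4 even ✓  0≤2≤2 ✓
Π(2lᵢ+1) = 3×3×5 = 45
triangle coeff Δ(1,1,2) = 1/30
Σ_t [0,0]: t=0:+1/1 = 1/1
(3j)²=2/15 [(1 1 2; 0 0 0)], sign=+1
Σ_t [0,0]: t=0:+1/4 = 1/4
(3j)²=1/30 [(1 1 2; -1 1 0)], sign=+1
⇒ 4πI² = 1/5
I = (+1)√(1/5/(4π)) = 0.12615663

0.126157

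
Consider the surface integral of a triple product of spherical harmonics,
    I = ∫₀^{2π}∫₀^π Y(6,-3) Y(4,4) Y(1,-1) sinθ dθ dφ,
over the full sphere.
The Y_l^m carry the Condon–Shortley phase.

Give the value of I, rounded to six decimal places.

0.000000

triangle: need 2≤l₃≤10, have 1; I=0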